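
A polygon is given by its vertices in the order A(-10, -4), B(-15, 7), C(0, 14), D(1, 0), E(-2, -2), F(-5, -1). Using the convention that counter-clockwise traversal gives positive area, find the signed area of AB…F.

Apply the shoelace formula: 2A = Σ (x_i·y_{i+1} − x_{i+1}·y_i), indices taken mod 6.
Σ = (-130) + (-210) + (-14) + (-2) + (-8) + (10) = -354
Signed area = Σ/2 = -177 (negative ⇒ clockwise traversal).

-177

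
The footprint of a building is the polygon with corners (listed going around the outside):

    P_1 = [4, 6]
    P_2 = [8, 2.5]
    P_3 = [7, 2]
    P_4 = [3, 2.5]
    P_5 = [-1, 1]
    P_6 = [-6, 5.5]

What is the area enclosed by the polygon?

Apply Gauss's area formula: 2A = Σ (x_i·y_{i+1} − x_{i+1}·y_i), indices taken mod 6.
P_1→P_2: (4)(2.5) − (8)(6) = -38
P_2→P_3: (8)(2) − (7)(2.5) = -1.5
P_3→P_4: (7)(2.5) − (3)(2) = 11.5
P_4→P_5: (3)(1) − (-1)(2.5) = 5.5
P_5→P_6: (-1)(5.5) − (-6)(1) = 0.5
P_6→P_1: (-6)(6) − (4)(5.5) = -58
Σ = -80
Area = |Σ|/2 = 40.

40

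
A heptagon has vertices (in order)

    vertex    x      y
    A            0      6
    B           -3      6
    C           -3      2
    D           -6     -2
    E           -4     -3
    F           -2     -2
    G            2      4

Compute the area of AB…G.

34

Apply Gauss's area formula: 2A = Σ (x_i·y_{i+1} − x_{i+1}·y_i), indices taken mod 7.
A→B: (0)(6) − (-3)(6) = 18
B→C: (-3)(2) − (-3)(6) = 12
C→D: (-3)(-2) − (-6)(2) = 18
D→E: (-6)(-3) − (-4)(-2) = 10
E→F: (-4)(-2) − (-2)(-3) = 2
F→G: (-2)(4) − (2)(-2) = -4
G→A: (2)(6) − (0)(4) = 12
Σ = 68
Area = |Σ|/2 = 34.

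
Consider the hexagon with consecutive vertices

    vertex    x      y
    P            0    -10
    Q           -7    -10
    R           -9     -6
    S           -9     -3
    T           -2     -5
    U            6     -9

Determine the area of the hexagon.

Apply the shoelace (surveyor's) formula: 2A = Σ (x_i·y_{i+1} − x_{i+1}·y_i), indices taken mod 6.
P→Q: (0)(-10) − (-7)(-10) = -70
Q→R: (-7)(-6) − (-9)(-10) = -48
R→S: (-9)(-3) − (-9)(-6) = -27
S→T: (-9)(-5) − (-2)(-3) = 39
T→U: (-2)(-9) − (6)(-5) = 48
U→P: (6)(-10) − (0)(-9) = -60
Σ = -118
Area = |Σ|/2 = 59.

59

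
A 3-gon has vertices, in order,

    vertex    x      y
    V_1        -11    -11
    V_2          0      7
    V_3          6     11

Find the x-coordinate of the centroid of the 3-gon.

-5/3

Apply the surveyor's formula. First the cross-terms c_i = x_i·y_{i+1} − x_{i+1}·y_i:
  -77, -42, 55  ⇒  2A = -64, A = -32.
Then Σ (x_i + x_{i+1})·c_i = 320, so x̄ = 320 / (6·(-32)) = -5/3.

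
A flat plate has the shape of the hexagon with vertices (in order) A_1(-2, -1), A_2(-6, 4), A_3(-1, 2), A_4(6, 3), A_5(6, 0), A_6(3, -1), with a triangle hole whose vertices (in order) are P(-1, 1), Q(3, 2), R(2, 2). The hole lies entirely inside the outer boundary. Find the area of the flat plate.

Outer boundary:
Apply the shoelace (surveyor's) formula: 2A = Σ (x_i·y_{i+1} − x_{i+1}·y_i), indices taken mod 6.
Σ = (-14) + (-8) + (-15) + (-18) + (-6) + (-5) = -66
Area = |Σ|/2 = 33.
Hole:
P→Q: (-1)(2) − (3)(1) = -5
Q→R: (3)(2) − (2)(2) = 2
R→P: (2)(1) − (-1)(2) = 4
Σ = 1
Area = |Σ|/2 = 0.5.
Net area = 33 − 0.5 = 32.5.

32.5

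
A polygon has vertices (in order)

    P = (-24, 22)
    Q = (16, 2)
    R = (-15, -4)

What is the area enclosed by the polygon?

430

Apply the shoelace formula: 2A = Σ (x_i·y_{i+1} − x_{i+1}·y_i), indices taken mod 3.
Σ = (-400) + (-34) + (-426) = -860
Area = |Σ|/2 = 430.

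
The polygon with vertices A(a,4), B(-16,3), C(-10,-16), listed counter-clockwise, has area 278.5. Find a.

13

Write out the shoelace sum; only the two edges meeting at A involve a:
2·Area = [((-10)·4 − a·(-16)) + (a·3 − (-16)·4)] + 286
       = 19·a + 310 = 557
⇒ a = 13.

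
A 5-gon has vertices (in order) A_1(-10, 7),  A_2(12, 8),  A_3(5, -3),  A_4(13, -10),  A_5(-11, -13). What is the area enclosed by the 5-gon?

368.5

Apply the shoelace (surveyor's) formula: 2A = Σ (x_i·y_{i+1} − x_{i+1}·y_i), indices taken mod 5.
Σ = (-164) + (-76) + (-11) + (-279) + (-207) = -737
Area = |Σ|/2 = 368.5.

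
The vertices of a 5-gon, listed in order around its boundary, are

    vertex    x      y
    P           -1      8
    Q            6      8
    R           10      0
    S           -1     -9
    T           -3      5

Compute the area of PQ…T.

138.5

Cross-terms: -56, -80, -90, -32, -19  ⇒  Σ = -277
Area = |Σ|/2 = 138.5.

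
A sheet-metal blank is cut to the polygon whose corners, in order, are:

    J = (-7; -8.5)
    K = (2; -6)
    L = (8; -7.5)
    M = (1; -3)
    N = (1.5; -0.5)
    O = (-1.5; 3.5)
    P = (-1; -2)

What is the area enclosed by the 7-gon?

J→K: (-7)(-6) − (2)(-8.5) = 59
K→L: (2)(-7.5) − (8)(-6) = 33
L→M: (8)(-3) − (1)(-7.5) = -16.5
M→N: (1)(-0.5) − (1.5)(-3) = 4
N→O: (1.5)(3.5) − (-1.5)(-0.5) = 4.5
O→P: (-1.5)(-2) − (-1)(3.5) = 6.5
P→J: (-1)(-8.5) − (-7)(-2) = -5.5
Σ = 85
Area = |Σ|/2 = 42.5.

42.5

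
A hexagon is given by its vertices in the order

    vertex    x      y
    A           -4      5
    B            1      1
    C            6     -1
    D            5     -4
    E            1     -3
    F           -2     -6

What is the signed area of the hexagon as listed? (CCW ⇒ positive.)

Cross-terms: -9, -7, -19, -11, -12, -34  ⇒  Σ = -92
Signed area = Σ/2 = -46 (negative ⇒ clockwise traversal).

-46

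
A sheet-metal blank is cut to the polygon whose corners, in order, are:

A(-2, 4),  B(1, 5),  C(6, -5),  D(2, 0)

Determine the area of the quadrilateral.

15.5

Σ = (-14) + (-35) + (10) + (8) = -31
Area = |Σ|/2 = 15.5.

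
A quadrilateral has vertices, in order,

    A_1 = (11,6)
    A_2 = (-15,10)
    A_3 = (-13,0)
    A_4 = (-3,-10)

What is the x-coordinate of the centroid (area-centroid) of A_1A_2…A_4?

-241/69

Apply the shoelace (surveyor's) formula. First the cross-terms c_i = x_i·y_{i+1} − x_{i+1}·y_i:
  200, 130, 130, 92  ⇒  2A = 552, A = 276.
Then Σ (x_i + x_{i+1})·c_i = -5784, so x̄ = -5784 / (6·276) = -241/69.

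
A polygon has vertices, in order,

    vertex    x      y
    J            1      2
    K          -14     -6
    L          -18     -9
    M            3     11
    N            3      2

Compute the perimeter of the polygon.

|JK| = √((-15)² + (-8)²) = √289 = 17
|KL| = √((-4)² + (-3)²) = √25 = 5
|LM| = √((21)² + (20)²) = √841 = 29
|MN| = √((0)² + (-9)²) = √81 = 9
|NJ| = √((-2)² + (0)²) = √4 = 2
Perimeter = 17 + 5 + 29 + 9 + 2 = 62.

62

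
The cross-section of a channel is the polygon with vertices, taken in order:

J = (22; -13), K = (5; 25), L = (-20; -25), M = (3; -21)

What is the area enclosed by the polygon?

Cross-terms: 615, 375, 495, 423  ⇒  Σ = 1908
Area = |Σ|/2 = 954.

954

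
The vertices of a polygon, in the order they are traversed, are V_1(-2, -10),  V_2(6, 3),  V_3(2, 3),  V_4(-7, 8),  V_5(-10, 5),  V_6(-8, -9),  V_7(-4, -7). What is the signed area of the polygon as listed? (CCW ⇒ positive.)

Apply the shoelace (surveyor's) formula: 2A = Σ (x_i·y_{i+1} − x_{i+1}·y_i), indices taken mod 7.
Cross-terms: 54, 12, 37, 45, 130, 20, 26  ⇒  Σ = 324
Signed area = Σ/2 = 162 (positive ⇒ counter-clockwise traversal).

162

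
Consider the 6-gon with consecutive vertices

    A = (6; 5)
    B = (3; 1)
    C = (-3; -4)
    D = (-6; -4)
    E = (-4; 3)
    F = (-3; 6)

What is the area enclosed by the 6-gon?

Apply the shoelace (surveyor's) formula: 2A = Σ (x_i·y_{i+1} − x_{i+1}·y_i), indices taken mod 6.
Cross-terms: -9, -9, -12, -34, -15, -51  ⇒  Σ = -130
Area = |Σ|/2 = 65.

65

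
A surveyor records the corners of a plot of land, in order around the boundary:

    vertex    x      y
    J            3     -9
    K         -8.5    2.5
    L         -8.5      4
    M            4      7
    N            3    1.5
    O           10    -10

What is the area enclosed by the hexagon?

138.625

Cross-terms: -69, -12.75, -75.5, -15, -45, -60  ⇒  Σ = -277.25
Area = |Σ|/2 = 138.625.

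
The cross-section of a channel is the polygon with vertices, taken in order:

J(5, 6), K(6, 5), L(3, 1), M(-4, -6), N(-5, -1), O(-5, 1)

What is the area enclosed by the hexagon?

52.5

Apply the shoelace formula: 2A = Σ (x_i·y_{i+1} − x_{i+1}·y_i), indices taken mod 6.
Σ = (-11) + (-9) + (-14) + (-26) + (-10) + (-35) = -105
Area = |Σ|/2 = 52.5.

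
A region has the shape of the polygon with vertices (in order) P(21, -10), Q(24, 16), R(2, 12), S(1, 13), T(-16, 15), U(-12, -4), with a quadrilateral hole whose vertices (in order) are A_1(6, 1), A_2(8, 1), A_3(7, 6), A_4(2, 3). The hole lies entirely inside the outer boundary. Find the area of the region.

742.5

Outer boundary:
Apply the surveyor's formula: 2A = Σ (x_i·y_{i+1} − x_{i+1}·y_i), indices taken mod 6.
Σ = (576) + (256) + (14) + (223) + (244) + (204) = 1517
Area = |Σ|/2 = 758.5.
Hole:
Apply the shoelace formula: 2A = Σ (x_i·y_{i+1} − x_{i+1}·y_i), indices taken mod 4.
Σ = (-2) + (41) + (9) + (-16) = 32
Area = |Σ|/2 = 16.
Net area = 758.5 − 16 = 742.5.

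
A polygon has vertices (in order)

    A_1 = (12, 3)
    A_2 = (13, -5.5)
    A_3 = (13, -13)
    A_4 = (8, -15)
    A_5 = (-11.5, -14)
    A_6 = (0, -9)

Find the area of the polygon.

183.25

Σ = (-105) + (-97.5) + (-91) + (-284.5) + (103.5) + (108) = -366.5
Area = |Σ|/2 = 183.25.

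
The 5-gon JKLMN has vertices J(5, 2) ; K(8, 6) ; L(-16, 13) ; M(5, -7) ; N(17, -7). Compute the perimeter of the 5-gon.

86

|JK| = √((3)² + (4)²) = √25 = 5
|KL| = √((-24)² + (7)²) = √625 = 25
|LM| = √((21)² + (-20)²) = √841 = 29
|MN| = √((12)² + (0)²) = √144 = 12
|NJ| = √((-12)² + (9)²) = √225 = 15
Perimeter = 5 + 25 + 29 + 12 + 15 = 86.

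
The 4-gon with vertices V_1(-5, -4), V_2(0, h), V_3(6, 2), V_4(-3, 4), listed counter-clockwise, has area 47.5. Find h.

Write out the shoelace sum; only the two edges meeting at V_2 involve h:
2·Area = [((-5)·h − 0·(-4)) + (0·2 − 6·h)] + 62
       = -11·h + 62 = 95
⇒ h = -3.

-3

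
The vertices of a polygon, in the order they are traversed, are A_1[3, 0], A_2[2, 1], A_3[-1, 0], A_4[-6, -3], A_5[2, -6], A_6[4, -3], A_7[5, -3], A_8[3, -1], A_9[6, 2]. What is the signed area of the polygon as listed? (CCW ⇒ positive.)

Apply the shoelace formula: 2A = Σ (x_i·y_{i+1} − x_{i+1}·y_i), indices taken mod 9.
Cross-terms: 3, 1, 3, 42, 18, 3, 4, 12, -6  ⇒  Σ = 80
Signed area = Σ/2 = 40 (positive ⇒ counter-clockwise traversal).

40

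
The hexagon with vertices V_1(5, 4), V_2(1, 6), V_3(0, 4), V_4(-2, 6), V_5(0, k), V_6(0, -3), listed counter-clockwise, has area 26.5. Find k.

Write out the shoelace sum; only the two edges meeting at V_5 involve k:
2·Area = [((-2)·k − 0·6) + (0·(-3) − 0·k)] + 53
       = -2·k + 53 = 53
⇒ k = 0.

0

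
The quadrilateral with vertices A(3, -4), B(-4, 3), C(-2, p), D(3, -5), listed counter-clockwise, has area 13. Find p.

Write out the shoelace sum; only the two edges meeting at C involve p:
2·Area = [((-4)·p − (-2)·3) + ((-2)·(-5) − 3·p)] + -4
       = -7·p + 12 = 26
⇒ p = -2.

-2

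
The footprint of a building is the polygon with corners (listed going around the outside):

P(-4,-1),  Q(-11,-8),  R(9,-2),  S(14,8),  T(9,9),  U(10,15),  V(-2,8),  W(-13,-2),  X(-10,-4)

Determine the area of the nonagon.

279

Σ = (21) + (94) + (100) + (54) + (45) + (110) + (108) + (32) + (-6) = 558
Area = |Σ|/2 = 279.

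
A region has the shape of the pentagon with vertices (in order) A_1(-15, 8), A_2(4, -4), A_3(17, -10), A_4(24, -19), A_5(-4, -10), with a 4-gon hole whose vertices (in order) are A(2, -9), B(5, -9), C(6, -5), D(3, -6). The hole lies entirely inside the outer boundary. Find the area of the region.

Outer boundary:
Apply the surveyor's formula: 2A = Σ (x_i·y_{i+1} − x_{i+1}·y_i), indices taken mod 5.
A_1→A_2: (-15)(-4) − (4)(8) = 28
A_2→A_3: (4)(-10) − (17)(-4) = 28
A_3→A_4: (17)(-19) − (24)(-10) = -83
A_4→A_5: (24)(-10) − (-4)(-19) = -316
A_5→A_1: (-4)(8) − (-15)(-10) = -182
Σ = -525
Area = |Σ|/2 = 262.5.
Hole:
Σ = (27) + (29) + (-21) + (-15) = 20
Area = |Σ|/2 = 10.
Net area = 262.5 − 10 = 252.5.

252.5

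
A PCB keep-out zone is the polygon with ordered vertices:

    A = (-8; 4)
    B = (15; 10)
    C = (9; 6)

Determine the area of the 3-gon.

28

Cross-terms: -140, 0, 84  ⇒  Σ = -56
Area = |Σ|/2 = 28.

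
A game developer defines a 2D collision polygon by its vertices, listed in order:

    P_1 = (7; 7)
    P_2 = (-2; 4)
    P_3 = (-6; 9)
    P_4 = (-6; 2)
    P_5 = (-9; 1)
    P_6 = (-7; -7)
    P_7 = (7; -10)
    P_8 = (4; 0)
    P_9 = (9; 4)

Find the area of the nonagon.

191

Σ = (42) + (6) + (42) + (12) + (70) + (119) + (40) + (16) + (35) = 382
Area = |Σ|/2 = 191.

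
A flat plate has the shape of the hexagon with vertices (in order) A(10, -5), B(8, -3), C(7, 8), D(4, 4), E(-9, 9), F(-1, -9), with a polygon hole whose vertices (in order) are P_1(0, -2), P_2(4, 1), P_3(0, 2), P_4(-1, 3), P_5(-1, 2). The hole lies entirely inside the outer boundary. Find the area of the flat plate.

Outer boundary:
Apply the shoelace (surveyor's) formula: 2A = Σ (x_i·y_{i+1} − x_{i+1}·y_i), indices taken mod 6.
Cross-terms: 10, 85, -4, 72, 90, 95  ⇒  Σ = 348
Area = |Σ|/2 = 174.
Hole:
Cross-terms: 8, 8, 2, 1, 2  ⇒  Σ = 21
Area = |Σ|/2 = 10.5.
Net area = 174 − 10.5 = 163.5.

163.5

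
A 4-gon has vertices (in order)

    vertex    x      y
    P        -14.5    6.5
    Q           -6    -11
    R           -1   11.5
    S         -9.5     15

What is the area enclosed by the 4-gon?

184.25

Apply the shoelace (surveyor's) formula: 2A = Σ (x_i·y_{i+1} − x_{i+1}·y_i), indices taken mod 4.
Σ = (198.5) + (-80) + (94.25) + (155.75) = 368.5
Area = |Σ|/2 = 184.25.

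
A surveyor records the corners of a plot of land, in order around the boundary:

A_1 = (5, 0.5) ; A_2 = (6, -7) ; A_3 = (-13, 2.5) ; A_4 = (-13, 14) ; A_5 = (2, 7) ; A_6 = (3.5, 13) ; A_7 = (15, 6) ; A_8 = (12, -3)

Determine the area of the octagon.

Apply Gauss's area formula: 2A = Σ (x_i·y_{i+1} − x_{i+1}·y_i), indices taken mod 8.
A_1→A_2: (5)(-7) − (6)(0.5) = -38
A_2→A_3: (6)(2.5) − (-13)(-7) = -76
A_3→A_4: (-13)(14) − (-13)(2.5) = -149.5
A_4→A_5: (-13)(7) − (2)(14) = -119
A_5→A_6: (2)(13) − (3.5)(7) = 1.5
A_6→A_7: (3.5)(6) − (15)(13) = -174
A_7→A_8: (15)(-3) − (12)(6) = -117
A_8→A_1: (12)(0.5) − (5)(-3) = 21
Σ = -651
Area = |Σ|/2 = 325.5.

325.5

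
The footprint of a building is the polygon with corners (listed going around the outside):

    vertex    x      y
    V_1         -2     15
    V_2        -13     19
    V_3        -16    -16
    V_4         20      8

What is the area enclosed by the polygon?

588.5

Σ = (157) + (512) + (192) + (316) = 1177
Area = |Σ|/2 = 588.5.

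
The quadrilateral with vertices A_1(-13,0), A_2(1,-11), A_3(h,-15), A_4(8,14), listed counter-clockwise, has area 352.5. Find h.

11

The doubled signed area Σ (x_i y_{i+1} − x_{i+1} y_i) is linear in h.
With h=0 it equals 430; the coefficient of h is 25 (from the two edges through A_3).
So 25·h + 430 = 2·352.5 = 705 ⇒ h = 11.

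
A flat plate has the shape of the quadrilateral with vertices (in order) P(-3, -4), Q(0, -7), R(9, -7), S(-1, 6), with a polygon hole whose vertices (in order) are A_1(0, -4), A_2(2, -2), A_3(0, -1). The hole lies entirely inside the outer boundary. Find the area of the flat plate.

73.5

Outer boundary:
P→Q: (-3)(-7) − (0)(-4) = 21
Q→R: (0)(-7) − (9)(-7) = 63
R→S: (9)(6) − (-1)(-7) = 47
S→P: (-1)(-4) − (-3)(6) = 22
Σ = 153
Area = |Σ|/2 = 76.5.
Hole:
Apply the surveyor's formula: 2A = Σ (x_i·y_{i+1} − x_{i+1}·y_i), indices taken mod 3.
Σ = (8) + (-2) + (0) = 6
Area = |Σ|/2 = 3.
Net area = 76.5 − 3 = 73.5.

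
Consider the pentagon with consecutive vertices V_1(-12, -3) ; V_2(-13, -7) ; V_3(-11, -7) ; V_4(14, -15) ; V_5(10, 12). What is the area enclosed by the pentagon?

377

Apply the surveyor's formula: 2A = Σ (x_i·y_{i+1} − x_{i+1}·y_i), indices taken mod 5.
Σ = (45) + (14) + (263) + (318) + (114) = 754
Area = |Σ|/2 = 377.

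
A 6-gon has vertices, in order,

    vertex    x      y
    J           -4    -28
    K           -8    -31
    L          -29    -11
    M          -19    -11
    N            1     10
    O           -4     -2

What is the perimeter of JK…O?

112

|JK| = √((-4)² + (-3)²) = √25 = 5
|KL| = √((-21)² + (20)²) = √841 = 29
|LM| = √((10)² + (0)²) = √100 = 10
|MN| = √((20)² + (21)²) = √841 = 29
|NO| = √((-5)² + (-12)²) = √169 = 13
|OJ| = √((0)² + (-26)²) = √676 = 26
Perimeter = 5 + 29 + 10 + 29 + 13 + 26 = 112.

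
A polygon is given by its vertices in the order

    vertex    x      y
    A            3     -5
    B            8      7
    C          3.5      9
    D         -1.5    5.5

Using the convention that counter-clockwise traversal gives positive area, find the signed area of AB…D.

A→B: (3)(7) − (8)(-5) = 61
B→C: (8)(9) − (3.5)(7) = 47.5
C→D: (3.5)(5.5) − (-1.5)(9) = 32.75
D→A: (-1.5)(-5) − (3)(5.5) = -9
Σ = 132.25
Signed area = Σ/2 = 66.125 (positive ⇒ counter-clockwise traversal).

66.125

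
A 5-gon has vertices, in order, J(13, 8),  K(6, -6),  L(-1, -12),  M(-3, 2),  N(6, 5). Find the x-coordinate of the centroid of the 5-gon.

46/13

Apply the shoelace formula. First the cross-terms c_i = x_i·y_{i+1} − x_{i+1}·y_i:
  -126, -78, -38, -27, -17  ⇒  2A = -286, A = -143.
Then Σ (x_i + x_{i+1})·c_i = -3036, so x̄ = -3036 / (6·(-143)) = 46/13.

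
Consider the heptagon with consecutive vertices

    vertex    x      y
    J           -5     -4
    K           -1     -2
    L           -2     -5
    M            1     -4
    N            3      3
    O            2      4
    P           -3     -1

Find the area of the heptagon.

Apply the shoelace formula: 2A = Σ (x_i·y_{i+1} − x_{i+1}·y_i), indices taken mod 7.
Σ = (6) + (1) + (13) + (15) + (6) + (10) + (7) = 58
Area = |Σ|/2 = 29.

29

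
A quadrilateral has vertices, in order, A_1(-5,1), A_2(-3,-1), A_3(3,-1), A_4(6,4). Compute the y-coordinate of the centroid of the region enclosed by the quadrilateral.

86/87

Apply the shoelace formula. First the cross-terms c_i = x_i·y_{i+1} − x_{i+1}·y_i:
  8, 6, 18, 26  ⇒  2A = 58, A = 29.
Then Σ (y_i + y_{i+1})·c_i = 172, so ȳ = 172 / (6·29) = 86/87.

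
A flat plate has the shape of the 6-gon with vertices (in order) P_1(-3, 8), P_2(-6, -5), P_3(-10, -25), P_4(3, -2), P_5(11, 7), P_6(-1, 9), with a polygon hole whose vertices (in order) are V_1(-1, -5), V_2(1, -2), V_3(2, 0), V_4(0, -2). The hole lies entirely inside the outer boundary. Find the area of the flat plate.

Outer boundary:
P_1→P_2: (-3)(-5) − (-6)(8) = 63
P_2→P_3: (-6)(-25) − (-10)(-5) = 100
P_3→P_4: (-10)(-2) − (3)(-25) = 95
P_4→P_5: (3)(7) − (11)(-2) = 43
P_5→P_6: (11)(9) − (-1)(7) = 106
P_6→P_1: (-1)(8) − (-3)(9) = 19
Σ = 426
Area = |Σ|/2 = 213.
Hole:
Σ = (7) + (4) + (-4) + (-2) = 5
Area = |Σ|/2 = 2.5.
Net area = 213 − 2.5 = 210.5.

210.5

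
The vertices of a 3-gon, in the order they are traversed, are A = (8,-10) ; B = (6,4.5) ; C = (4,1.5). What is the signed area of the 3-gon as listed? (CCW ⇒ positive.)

Σ = (96) + (-9) + (-52) = 35
Signed area = Σ/2 = 17.5 (positive ⇒ counter-clockwise traversal).

17.5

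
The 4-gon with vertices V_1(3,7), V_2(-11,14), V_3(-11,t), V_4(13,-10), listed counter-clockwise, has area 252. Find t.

Write out the shoelace sum; only the two edges meeting at V_3 involve t:
2·Area = [((-11)·t − (-11)·14) + ((-11)·(-10) − 13·t)] + 240
       = -24·t + 504 = 504
⇒ t = 0.

0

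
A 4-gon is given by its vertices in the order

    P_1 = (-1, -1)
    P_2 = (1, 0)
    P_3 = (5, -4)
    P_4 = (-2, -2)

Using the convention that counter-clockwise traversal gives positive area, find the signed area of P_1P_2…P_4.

Apply the surveyor's formula: 2A = Σ (x_i·y_{i+1} − x_{i+1}·y_i), indices taken mod 4.
Σ = (1) + (-4) + (-18) + (0) = -21
Signed area = Σ/2 = -10.5 (negative ⇒ clockwise traversal).

-10.5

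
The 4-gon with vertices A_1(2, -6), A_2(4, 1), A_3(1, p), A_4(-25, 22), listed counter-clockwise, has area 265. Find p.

The doubled signed area Σ (x_i y_{i+1} − x_{i+1} y_i) is linear in p.
With p=0 it equals 153; the coefficient of p is 29 (from the two edges through A_3).
So 29·p + 153 = 2·265 = 530 ⇒ p = 13.

13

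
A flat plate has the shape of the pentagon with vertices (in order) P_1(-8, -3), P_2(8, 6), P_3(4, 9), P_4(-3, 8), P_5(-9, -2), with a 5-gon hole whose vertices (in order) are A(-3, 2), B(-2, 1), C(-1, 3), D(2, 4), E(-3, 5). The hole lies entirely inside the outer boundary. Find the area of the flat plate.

Outer boundary:
Apply the shoelace (surveyor's) formula: 2A = Σ (x_i·y_{i+1} − x_{i+1}·y_i), indices taken mod 5.
Cross-terms: -24, 48, 59, 78, 11  ⇒  Σ = 172
Area = |Σ|/2 = 86.
Hole:
Apply the shoelace (surveyor's) formula: 2A = Σ (x_i·y_{i+1} − x_{i+1}·y_i), indices taken mod 5.
Cross-terms: 1, -5, -10, 22, 9  ⇒  Σ = 17
Area = |Σ|/2 = 8.5.
Net area = 86 − 8.5 = 77.5.

77.5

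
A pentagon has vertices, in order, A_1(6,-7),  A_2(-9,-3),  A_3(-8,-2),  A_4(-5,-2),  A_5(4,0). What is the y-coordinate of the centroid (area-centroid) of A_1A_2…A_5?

-332/101

Apply Gauss's area formula. First the cross-terms c_i = x_i·y_{i+1} − x_{i+1}·y_i:
  -81, -6, 6, 8, -28  ⇒  2A = -101, A = -50.5.
Then Σ (y_i + y_{i+1})·c_i = 996, so ȳ = 996 / (6·(-50.5)) = -332/101.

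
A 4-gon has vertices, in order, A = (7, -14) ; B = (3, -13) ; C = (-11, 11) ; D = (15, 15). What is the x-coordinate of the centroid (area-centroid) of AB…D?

Apply Gauss's area formula. First the cross-terms c_i = x_i·y_{i+1} − x_{i+1}·y_i:
  -49, -110, -330, -315  ⇒  2A = -804, A = -402.
Then Σ (x_i + x_{i+1})·c_i = -7860, so x̄ = -7860 / (6·(-402)) = 655/201.

655/201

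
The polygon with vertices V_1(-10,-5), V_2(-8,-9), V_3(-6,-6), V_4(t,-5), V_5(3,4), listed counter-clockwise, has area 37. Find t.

-4

Write out the shoelace sum; only the two edges meeting at V_4 involve t:
2·Area = [((-6)·(-5) − t·(-6)) + (t·4 − 3·(-5))] + 69
       = 10·t + 114 = 74
⇒ t = -4.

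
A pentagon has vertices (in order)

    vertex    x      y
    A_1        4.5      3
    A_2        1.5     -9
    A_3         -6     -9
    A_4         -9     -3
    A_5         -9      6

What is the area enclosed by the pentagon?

Apply the surveyor's formula: 2A = Σ (x_i·y_{i+1} − x_{i+1}·y_i), indices taken mod 5.
Σ = (-45) + (-67.5) + (-63) + (-81) + (-54) = -310.5
Area = |Σ|/2 = 155.25.

155.25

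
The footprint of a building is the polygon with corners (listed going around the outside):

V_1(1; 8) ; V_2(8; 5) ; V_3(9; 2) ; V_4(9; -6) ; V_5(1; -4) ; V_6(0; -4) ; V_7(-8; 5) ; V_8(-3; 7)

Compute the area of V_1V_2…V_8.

149

Apply the shoelace formula: 2A = Σ (x_i·y_{i+1} − x_{i+1}·y_i), indices taken mod 8.
Cross-terms: -59, -29, -72, -30, -4, -32, -41, -31  ⇒  Σ = -298
Area = |Σ|/2 = 149.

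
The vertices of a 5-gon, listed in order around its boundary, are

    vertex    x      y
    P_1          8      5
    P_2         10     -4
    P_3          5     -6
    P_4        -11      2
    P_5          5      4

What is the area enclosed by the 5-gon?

119.5

Apply the surveyor's formula: 2A = Σ (x_i·y_{i+1} − x_{i+1}·y_i), indices taken mod 5.
Σ = (-82) + (-40) + (-56) + (-54) + (-7) = -239
Area = |Σ|/2 = 119.5.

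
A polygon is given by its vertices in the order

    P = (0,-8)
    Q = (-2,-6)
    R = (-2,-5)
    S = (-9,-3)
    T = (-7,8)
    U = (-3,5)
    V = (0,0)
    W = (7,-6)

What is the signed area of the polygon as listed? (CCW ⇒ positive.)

-108.5

Apply the shoelace formula: 2A = Σ (x_i·y_{i+1} − x_{i+1}·y_i), indices taken mod 8.
Σ = (-16) + (-2) + (-39) + (-93) + (-11) + (0) + (0) + (-56) = -217
Signed area = Σ/2 = -108.5 (negative ⇒ clockwise traversal).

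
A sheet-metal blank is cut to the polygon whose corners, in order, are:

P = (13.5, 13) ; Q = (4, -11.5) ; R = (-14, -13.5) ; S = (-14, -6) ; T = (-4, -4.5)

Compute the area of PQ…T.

Apply the shoelace formula: 2A = Σ (x_i·y_{i+1} − x_{i+1}·y_i), indices taken mod 5.
Σ = (-207.25) + (-215) + (-105) + (39) + (8.75) = -479.5
Area = |Σ|/2 = 239.75.

239.75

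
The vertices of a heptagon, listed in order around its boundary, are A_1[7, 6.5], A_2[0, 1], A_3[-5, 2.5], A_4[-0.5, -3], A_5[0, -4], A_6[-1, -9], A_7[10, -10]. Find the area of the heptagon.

130.625

Apply the surveyor's formula: 2A = Σ (x_i·y_{i+1} − x_{i+1}·y_i), indices taken mod 7.
Σ = (7) + (5) + (16.25) + (2) + (-4) + (100) + (135) = 261.25
Area = |Σ|/2 = 130.625.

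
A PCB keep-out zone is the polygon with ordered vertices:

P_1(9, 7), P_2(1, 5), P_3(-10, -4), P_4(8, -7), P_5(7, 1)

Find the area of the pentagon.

P_1→P_2: (9)(5) − (1)(7) = 38
P_2→P_3: (1)(-4) − (-10)(5) = 46
P_3→P_4: (-10)(-7) − (8)(-4) = 102
P_4→P_5: (8)(1) − (7)(-7) = 57
P_5→P_1: (7)(7) − (9)(1) = 40
Σ = 283
Area = |Σ|/2 = 141.5.

141.5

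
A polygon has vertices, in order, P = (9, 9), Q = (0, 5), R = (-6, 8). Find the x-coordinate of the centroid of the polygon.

Apply the shoelace formula. First the cross-terms c_i = x_i·y_{i+1} − x_{i+1}·y_i:
  45, 30, -126  ⇒  2A = -51, A = -25.5.
Then Σ (x_i + x_{i+1})·c_i = -153, so x̄ = -153 / (6·(-25.5)) = 1.

1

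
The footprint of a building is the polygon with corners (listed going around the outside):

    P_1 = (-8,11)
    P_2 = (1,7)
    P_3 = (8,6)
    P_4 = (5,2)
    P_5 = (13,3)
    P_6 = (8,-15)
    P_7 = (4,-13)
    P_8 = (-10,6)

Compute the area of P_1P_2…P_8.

Σ = (-67) + (-50) + (-14) + (-11) + (-219) + (-44) + (-106) + (-62) = -573
Area = |Σ|/2 = 286.5.

286.5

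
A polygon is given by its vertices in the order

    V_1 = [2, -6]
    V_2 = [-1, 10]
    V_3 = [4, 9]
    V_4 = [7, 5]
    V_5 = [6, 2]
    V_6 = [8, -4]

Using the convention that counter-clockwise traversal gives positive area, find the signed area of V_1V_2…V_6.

-87

Apply the shoelace (surveyor's) formula: 2A = Σ (x_i·y_{i+1} − x_{i+1}·y_i), indices taken mod 6.
Σ = (14) + (-49) + (-43) + (-16) + (-40) + (-40) = -174
Signed area = Σ/2 = -87 (negative ⇒ clockwise traversal).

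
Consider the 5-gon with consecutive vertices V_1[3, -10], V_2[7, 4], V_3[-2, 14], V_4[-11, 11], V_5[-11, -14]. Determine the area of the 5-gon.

373.5

Apply Gauss's area formula: 2A = Σ (x_i·y_{i+1} − x_{i+1}·y_i), indices taken mod 5.
Cross-terms: 82, 106, 132, 275, 152  ⇒  Σ = 747
Area = |Σ|/2 = 373.5.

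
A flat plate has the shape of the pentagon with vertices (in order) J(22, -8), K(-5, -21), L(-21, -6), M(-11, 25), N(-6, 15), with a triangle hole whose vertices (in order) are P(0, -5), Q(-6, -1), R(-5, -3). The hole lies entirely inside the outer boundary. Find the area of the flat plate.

Outer boundary:
Σ = (-502) + (-411) + (-591) + (-15) + (-282) = -1801
Area = |Σ|/2 = 900.5.
Hole:
Apply the shoelace formula: 2A = Σ (x_i·y_{i+1} − x_{i+1}·y_i), indices taken mod 3.
P→Q: (0)(-1) − (-6)(-5) = -30
Q→R: (-6)(-3) − (-5)(-1) = 13
R→P: (-5)(-5) − (0)(-3) = 25
Σ = 8
Area = |Σ|/2 = 4.
Net area = 900.5 − 4 = 896.5.

896.5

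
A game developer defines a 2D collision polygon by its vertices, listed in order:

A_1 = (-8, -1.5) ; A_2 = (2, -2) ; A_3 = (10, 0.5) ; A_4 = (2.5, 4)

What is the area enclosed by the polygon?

53.5

Apply the shoelace (surveyor's) formula: 2A = Σ (x_i·y_{i+1} − x_{i+1}·y_i), indices taken mod 4.
A_1→A_2: (-8)(-2) − (2)(-1.5) = 19
A_2→A_3: (2)(0.5) − (10)(-2) = 21
A_3→A_4: (10)(4) − (2.5)(0.5) = 38.75
A_4→A_1: (2.5)(-1.5) − (-8)(4) = 28.25
Σ = 107
Area = |Σ|/2 = 53.5.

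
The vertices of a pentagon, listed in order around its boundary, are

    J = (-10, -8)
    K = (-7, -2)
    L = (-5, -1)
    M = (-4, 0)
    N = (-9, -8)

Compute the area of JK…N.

9.5

J→K: (-10)(-2) − (-7)(-8) = -36
K→L: (-7)(-1) − (-5)(-2) = -3
L→M: (-5)(0) − (-4)(-1) = -4
M→N: (-4)(-8) − (-9)(0) = 32
N→J: (-9)(-8) − (-10)(-8) = -8
Σ = -19
Area = |Σ|/2 = 9.5.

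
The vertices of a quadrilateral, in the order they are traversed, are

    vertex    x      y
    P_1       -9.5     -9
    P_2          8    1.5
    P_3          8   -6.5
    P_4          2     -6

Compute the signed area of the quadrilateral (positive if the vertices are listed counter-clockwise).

-58.125

Σ = (57.75) + (-64) + (-35) + (-75) = -116.25
Signed area = Σ/2 = -58.125 (negative ⇒ clockwise traversal).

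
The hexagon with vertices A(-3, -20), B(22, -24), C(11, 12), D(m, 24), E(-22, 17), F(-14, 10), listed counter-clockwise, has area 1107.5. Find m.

Write out the shoelace sum; only the two edges meeting at D involve m:
2·Area = [(11·24 − m·12) + (m·17 − (-22)·24)] + 1368
       = 5·m + 2160 = 2215
⇒ m = 11.

11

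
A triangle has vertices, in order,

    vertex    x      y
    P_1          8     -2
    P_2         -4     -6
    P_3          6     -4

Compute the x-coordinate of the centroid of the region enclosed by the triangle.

10/3

Apply the shoelace (surveyor's) formula. First the cross-terms c_i = x_i·y_{i+1} − x_{i+1}·y_i:
  -56, 52, 20  ⇒  2A = 16, A = 8.
Then Σ (x_i + x_{i+1})·c_i = 160, so x̄ = 160 / (6·8) = 10/3.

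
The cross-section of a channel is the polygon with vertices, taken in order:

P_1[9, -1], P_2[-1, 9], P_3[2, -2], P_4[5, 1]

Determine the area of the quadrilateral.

Apply the shoelace (surveyor's) formula: 2A = Σ (x_i·y_{i+1} − x_{i+1}·y_i), indices taken mod 4.
Σ = (80) + (-16) + (12) + (-14) = 62
Area = |Σ|/2 = 31.

31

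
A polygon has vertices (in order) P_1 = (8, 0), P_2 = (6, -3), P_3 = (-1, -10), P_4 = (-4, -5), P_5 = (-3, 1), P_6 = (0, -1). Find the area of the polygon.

65

Apply the surveyor's formula: 2A = Σ (x_i·y_{i+1} − x_{i+1}·y_i), indices taken mod 6.
Σ = (-24) + (-63) + (-35) + (-19) + (3) + (8) = -130
Area = |Σ|/2 = 65.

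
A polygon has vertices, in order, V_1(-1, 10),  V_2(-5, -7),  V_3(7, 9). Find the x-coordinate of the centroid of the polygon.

Apply the surveyor's formula. First the cross-terms c_i = x_i·y_{i+1} − x_{i+1}·y_i:
  57, 4, 79  ⇒  2A = 140, A = 70.
Then Σ (x_i + x_{i+1})·c_i = 140, so x̄ = 140 / (6·70) = 1/3.

1/3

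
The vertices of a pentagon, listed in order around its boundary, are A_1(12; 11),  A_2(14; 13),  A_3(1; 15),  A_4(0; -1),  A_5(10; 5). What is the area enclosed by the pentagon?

129

Σ = (2) + (197) + (-1) + (10) + (50) = 258
Area = |Σ|/2 = 129.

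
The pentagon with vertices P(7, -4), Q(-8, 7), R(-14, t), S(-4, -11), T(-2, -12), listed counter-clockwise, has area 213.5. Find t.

-10

Write out the shoelace sum; only the two edges meeting at R involve t:
2·Area = [((-8)·t − (-14)·7) + ((-14)·(-11) − (-4)·t)] + 135
       = -4·t + 387 = 427
⇒ t = -10.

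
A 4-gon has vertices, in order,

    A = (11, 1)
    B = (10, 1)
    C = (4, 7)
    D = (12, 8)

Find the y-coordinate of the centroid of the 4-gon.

Apply the shoelace formula. First the cross-terms c_i = x_i·y_{i+1} − x_{i+1}·y_i:
  1, 66, -52, -76  ⇒  2A = -61, A = -30.5.
Then Σ (y_i + y_{i+1})·c_i = -934, so ȳ = -934 / (6·(-30.5)) = 934/183.

934/183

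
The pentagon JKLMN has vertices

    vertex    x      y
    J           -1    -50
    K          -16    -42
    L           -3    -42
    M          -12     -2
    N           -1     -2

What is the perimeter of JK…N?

|JK| = √((-15)² + (8)²) = √289 = 17
|KL| = √((13)² + (0)²) = √169 = 13
|LM| = √((-9)² + (40)²) = √1681 = 41
|MN| = √((11)² + (0)²) = √121 = 11
|NJ| = √((0)² + (-48)²) = √2304 = 48
Perimeter = 17 + 13 + 41 + 11 + 48 = 130.

130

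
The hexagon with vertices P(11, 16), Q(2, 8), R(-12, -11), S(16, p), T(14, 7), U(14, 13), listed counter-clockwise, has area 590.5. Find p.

The doubled signed area Σ (x_i y_{i+1} − x_{i+1} y_i) is linear in p.
With p=0 it equals 583; the coefficient of p is -26 (from the two edges through S).
So -26·p + 583 = 2·590.5 = 1181 ⇒ p = -23.

-23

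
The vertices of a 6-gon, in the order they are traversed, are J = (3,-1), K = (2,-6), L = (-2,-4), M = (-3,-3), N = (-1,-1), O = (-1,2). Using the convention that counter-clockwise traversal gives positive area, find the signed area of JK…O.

-25

Σ = (-16) + (-20) + (-6) + (0) + (-3) + (-5) = -50
Signed area = Σ/2 = -25 (negative ⇒ clockwise traversal).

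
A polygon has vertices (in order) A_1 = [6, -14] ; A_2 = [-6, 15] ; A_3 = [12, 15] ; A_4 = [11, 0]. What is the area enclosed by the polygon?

291.5

Apply Gauss's area formula: 2A = Σ (x_i·y_{i+1} − x_{i+1}·y_i), indices taken mod 4.
A_1→A_2: (6)(15) − (-6)(-14) = 6
A_2→A_3: (-6)(15) − (12)(15) = -270
A_3→A_4: (12)(0) − (11)(15) = -165
A_4→A_1: (11)(-14) − (6)(0) = -154
Σ = -583
Area = |Σ|/2 = 291.5.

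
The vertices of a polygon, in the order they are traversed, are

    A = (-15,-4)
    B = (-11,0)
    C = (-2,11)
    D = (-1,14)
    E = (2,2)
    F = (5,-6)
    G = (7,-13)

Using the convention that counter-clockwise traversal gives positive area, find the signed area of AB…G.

Σ = (-44) + (-121) + (-17) + (-30) + (-22) + (-23) + (-223) = -480
Signed area = Σ/2 = -240 (negative ⇒ clockwise traversal).

-240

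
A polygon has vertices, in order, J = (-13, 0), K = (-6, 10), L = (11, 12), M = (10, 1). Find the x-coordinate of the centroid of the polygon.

32/51

Apply the shoelace formula. First the cross-terms c_i = x_i·y_{i+1} − x_{i+1}·y_i:
  -130, -182, -109, 13  ⇒  2A = -408, A = -204.
Then Σ (x_i + x_{i+1})·c_i = -768, so x̄ = -768 / (6·(-204)) = 32/51.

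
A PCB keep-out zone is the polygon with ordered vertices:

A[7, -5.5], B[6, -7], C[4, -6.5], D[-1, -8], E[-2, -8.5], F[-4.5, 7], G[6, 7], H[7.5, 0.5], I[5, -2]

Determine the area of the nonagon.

139.625

Σ = (-16) + (-11) + (-38.5) + (-7.5) + (-52.25) + (-73.5) + (-49.5) + (-17.5) + (-13.5) = -279.25
Area = |Σ|/2 = 139.625.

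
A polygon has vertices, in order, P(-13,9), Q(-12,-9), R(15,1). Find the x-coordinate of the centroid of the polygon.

Apply the shoelace formula. First the cross-terms c_i = x_i·y_{i+1} − x_{i+1}·y_i:
  225, 123, 148  ⇒  2A = 496, A = 248.
Then Σ (x_i + x_{i+1})·c_i = -4960, so x̄ = -4960 / (6·248) = -10/3.

-10/3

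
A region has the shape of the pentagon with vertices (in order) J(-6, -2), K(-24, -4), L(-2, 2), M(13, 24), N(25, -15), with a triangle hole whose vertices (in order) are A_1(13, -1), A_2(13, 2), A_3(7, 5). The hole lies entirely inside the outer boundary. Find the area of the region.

535.5

Outer boundary:
Apply the surveyor's formula: 2A = Σ (x_i·y_{i+1} − x_{i+1}·y_i), indices taken mod 5.
Σ = (-24) + (-56) + (-74) + (-795) + (-140) = -1089
Area = |Σ|/2 = 544.5.
Hole:
Apply the shoelace (surveyor's) formula: 2A = Σ (x_i·y_{i+1} − x_{i+1}·y_i), indices taken mod 3.
A_1→A_2: (13)(2) − (13)(-1) = 39
A_2→A_3: (13)(5) − (7)(2) = 51
A_3→A_1: (7)(-1) − (13)(5) = -72
Σ = 18
Area = |Σ|/2 = 9.
Net area = 544.5 − 9 = 535.5.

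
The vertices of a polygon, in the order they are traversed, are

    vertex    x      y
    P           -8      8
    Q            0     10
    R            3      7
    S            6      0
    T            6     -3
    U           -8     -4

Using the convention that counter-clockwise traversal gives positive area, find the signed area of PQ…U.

Apply the surveyor's formula: 2A = Σ (x_i·y_{i+1} − x_{i+1}·y_i), indices taken mod 6.
Σ = (-80) + (-30) + (-42) + (-18) + (-48) + (-96) = -314
Signed area = Σ/2 = -157 (negative ⇒ clockwise traversal).

-157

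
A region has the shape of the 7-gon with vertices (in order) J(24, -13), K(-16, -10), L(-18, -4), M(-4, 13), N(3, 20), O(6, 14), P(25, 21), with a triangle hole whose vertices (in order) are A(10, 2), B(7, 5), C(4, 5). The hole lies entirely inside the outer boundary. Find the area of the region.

Outer boundary:
Cross-terms: -448, -116, -250, -119, -78, -224, -829  ⇒  Σ = -2064
Area = |Σ|/2 = 1032.
Hole:
Cross-terms: 36, 15, -42  ⇒  Σ = 9
Area = |Σ|/2 = 4.5.
Net area = 1032 − 4.5 = 1027.5.

1027.5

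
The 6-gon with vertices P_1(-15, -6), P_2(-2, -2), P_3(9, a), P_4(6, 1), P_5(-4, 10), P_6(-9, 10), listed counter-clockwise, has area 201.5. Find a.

The doubled signed area Σ (x_i y_{i+1} − x_{i+1} y_i) is linear in a.
With a=0 it equals 363; the coefficient of a is -8 (from the two edges through P_3).
So -8·a + 363 = 2·201.5 = 403 ⇒ a = -5.

-5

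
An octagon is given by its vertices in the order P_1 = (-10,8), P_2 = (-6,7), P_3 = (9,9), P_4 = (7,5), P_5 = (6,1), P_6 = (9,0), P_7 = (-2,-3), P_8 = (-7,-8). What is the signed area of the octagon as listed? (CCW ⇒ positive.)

-178.5

Apply Gauss's area formula: 2A = Σ (x_i·y_{i+1} − x_{i+1}·y_i), indices taken mod 8.
Cross-terms: -22, -117, -18, -23, -9, -27, -5, -136  ⇒  Σ = -357
Signed area = Σ/2 = -178.5 (negative ⇒ clockwise traversal).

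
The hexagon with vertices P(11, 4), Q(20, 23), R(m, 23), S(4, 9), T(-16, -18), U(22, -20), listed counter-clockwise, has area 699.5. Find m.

17

Write out the shoelace sum; only the two edges meeting at R involve m:
2·Area = [(20·23 − m·23) + (m·9 − 4·23)] + 1269
       = -14·m + 1637 = 1399
⇒ m = 17.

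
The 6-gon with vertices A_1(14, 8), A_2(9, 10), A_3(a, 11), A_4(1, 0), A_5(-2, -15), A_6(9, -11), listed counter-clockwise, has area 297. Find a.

The doubled signed area Σ (x_i y_{i+1} − x_{i+1} y_i) is linear in a.
With a=0 it equals 524; the coefficient of a is -10 (from the two edges through A_3).
So -10·a + 524 = 2·297 = 594 ⇒ a = -7.

-7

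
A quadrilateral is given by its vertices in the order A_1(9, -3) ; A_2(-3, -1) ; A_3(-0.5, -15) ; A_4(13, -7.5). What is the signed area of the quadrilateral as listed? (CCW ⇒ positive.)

126.875

Apply the shoelace formula: 2A = Σ (x_i·y_{i+1} − x_{i+1}·y_i), indices taken mod 4.
Cross-terms: -18, 44.5, 198.75, 28.5  ⇒  Σ = 253.75
Signed area = Σ/2 = 126.875 (positive ⇒ counter-clockwise traversal).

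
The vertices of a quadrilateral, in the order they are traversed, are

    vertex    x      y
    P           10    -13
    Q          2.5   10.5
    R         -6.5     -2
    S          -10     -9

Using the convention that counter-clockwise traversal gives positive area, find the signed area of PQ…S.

229.625

Σ = (137.5) + (63.25) + (38.5) + (220) = 459.25
Signed area = Σ/2 = 229.625 (positive ⇒ counter-clockwise traversal).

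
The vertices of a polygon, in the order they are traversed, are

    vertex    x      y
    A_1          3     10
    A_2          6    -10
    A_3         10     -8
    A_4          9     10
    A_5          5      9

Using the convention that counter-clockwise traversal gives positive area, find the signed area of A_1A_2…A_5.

Σ = (-90) + (52) + (172) + (31) + (23) = 188
Signed area = Σ/2 = 94 (positive ⇒ counter-clockwise traversal).

94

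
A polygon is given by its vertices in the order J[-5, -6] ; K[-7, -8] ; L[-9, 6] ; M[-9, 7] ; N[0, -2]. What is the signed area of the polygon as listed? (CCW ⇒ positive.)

-58.5

J→K: (-5)(-8) − (-7)(-6) = -2
K→L: (-7)(6) − (-9)(-8) = -114
L→M: (-9)(7) − (-9)(6) = -9
M→N: (-9)(-2) − (0)(7) = 18
N→J: (0)(-6) − (-5)(-2) = -10
Σ = -117
Signed area = Σ/2 = -58.5 (negative ⇒ clockwise traversal).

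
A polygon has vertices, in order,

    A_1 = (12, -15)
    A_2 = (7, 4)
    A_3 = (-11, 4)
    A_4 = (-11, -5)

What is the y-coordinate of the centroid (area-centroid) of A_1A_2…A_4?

Apply the surveyor's formula. First the cross-terms c_i = x_i·y_{i+1} − x_{i+1}·y_i:
  153, 72, 99, 225  ⇒  2A = 549, A = 274.5.
Then Σ (y_i + y_{i+1})·c_i = -5706, so ȳ = -5706 / (6·274.5) = -634/183.

-634/183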